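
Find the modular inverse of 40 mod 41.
Since 41 is prime, by Fermat 40^(-1) ≡ 40^{39} ≡ 40 mod 41. Verify: 40 × 40 = 1600 ≡ 1 mod 41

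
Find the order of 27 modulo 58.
Powers of 27 mod 58: 27^1≡27, 27^2≡33, 27^3≡21, 27^4≡45, 27^5≡55, 27^6≡35, 27^7≡17, 27^8≡53, 27^9≡39, 27^10≡9, 27^11≡11, 27^12≡7, 27^13≡15, 27^14≡57, 27^15≡31, 27^16≡25, 27^17≡37, 27^18≡13, 27^19≡3, 27^20≡23, 27^21≡41, 27^22≡5, 27^23≡19, 27^24≡49, 27^25≡47, 27^26≡51, 27^27≡43, 27^28≡1. So the order of 27 is 28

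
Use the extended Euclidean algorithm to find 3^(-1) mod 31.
Extended GCD: 3(-10) + 31(1) = 1. So 3^(-1) ≡ -10 ≡ 21 mod 31. Verify: 3 × 21 = 63 ≡ 1 mod 31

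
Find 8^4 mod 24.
8^{4} = 4096 ≡ 16 mod 24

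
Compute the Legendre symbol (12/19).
(12/19) = 12^{9} mod 19 = -1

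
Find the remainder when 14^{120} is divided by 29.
By Fermat: 14^{28} ≡ 1 mod 29. 120 = 4×28 + 8. So 14^{120} ≡ 14^{8} ≡ 23 mod 29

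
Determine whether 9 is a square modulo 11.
By Euler's criterion: 9^{5} ≡ 1 (mod 11). Since this equals 1, 9 is a QR.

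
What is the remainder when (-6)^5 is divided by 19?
By repeated squaring (mod 19): (-6)^{1}≡13, (-6)^{2}≡17, (-6)^{4}≡4. Then (-6)^{5} = (-6)^{4+1} ≡ 4 × 13 ≡ 14 (mod 19)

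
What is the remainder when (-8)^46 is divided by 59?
By repeated squaring (mod 59): (-8)^{1}≡51, (-8)^{2}≡5, (-8)^{4}≡25, (-8)^{8}≡35, (-8)^{16}≡45, (-8)^{32}≡19. Then (-8)^{46} = (-8)^{32+8+4+2} ≡ 19 × 35 × 25 × 5 ≡ 53 (mod 59)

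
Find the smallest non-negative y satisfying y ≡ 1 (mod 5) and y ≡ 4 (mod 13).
M = 5 × 13 = 65. M₁ = 13, y₁ ≡ 2 (mod 5). M₂ = 5, y₂ ≡ 8 (mod 13). y = 1×13×2 + 4×5×8 ≡ 56 (mod 65)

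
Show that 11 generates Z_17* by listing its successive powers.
11^1, 11^2, ..., 11^{16} mod 17: [11, 2, 5, 4, 10, 8, 3, 16, 6, 15, 12, 13, 7, 9, 14, 1]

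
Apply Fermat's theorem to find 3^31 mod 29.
By Fermat: 3^{28} ≡ 1 mod 29. So 3^{31} = 3^{28} · 3^{3} ≡ 3^{3} ≡ 27 mod 29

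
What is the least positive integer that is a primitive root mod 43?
g = 3. For each prime q|42: 3^{21}≡42, 3^{14}≡36, 3^{6}≡41, none ≡ 1, so ord_43(3) = 42 and 3 is a primitive root.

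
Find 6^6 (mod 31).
By repeated squaring (mod 31): 6^{1}≡6, 6^{2}≡5, 6^{4}≡25. Then 6^{6} = 6^{4+2} ≡ 25 × 5 ≡ 1 (mod 31)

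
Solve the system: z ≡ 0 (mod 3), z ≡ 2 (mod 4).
M = 3 × 4 = 12. M₁ = 4, y₁ ≡ 1 (mod 3). M₂ = 3, y₂ ≡ 3 (mod 4). z = 0×4×1 + 2×3×3 ≡ 6 (mod 12)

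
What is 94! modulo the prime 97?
(96)! = (94)! × (95) × (96) ≡ -1 mod 97. So (94)! ≡ -1 × [(96)(95)]^(-1) ≡ 48 mod 97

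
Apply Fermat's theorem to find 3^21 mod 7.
By Fermat: 3^{6} ≡ 1 mod 7. 21 = 3×6 + 3. So 3^{21} ≡ 3^{3} ≡ 6 mod 7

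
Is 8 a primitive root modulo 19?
8^{6} ≡ 1 mod 19 and 6 < 18, so ord_19(8) = 6 ≠ 18 and 8 is not a primitive root.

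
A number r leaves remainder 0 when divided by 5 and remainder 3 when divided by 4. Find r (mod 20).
M = 5 × 4 = 20. M₁ = 4, y₁ ≡ 4 (mod 5). M₂ = 5, y₂ ≡ 1 (mod 4). r = 0×4×4 + 3×5×1 ≡ 15 (mod 20)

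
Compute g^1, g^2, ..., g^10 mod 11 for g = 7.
7^1, 7^2, ..., 7^{10} mod 11: [7, 5, 2, 3, 10, 4, 6, 9, 8, 1]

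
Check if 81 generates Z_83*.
81^{41} ≡ 1 mod 83 and 41 < 82, so ord_83(81) = 41 ≠ 82 and 81 is not a primitive root.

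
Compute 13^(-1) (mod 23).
Since 23 is prime, by Fermat 13^(-1) ≡ 13^{21} ≡ 16 (mod 23). Verify: 13 × 16 = 208 ≡ 1 (mod 23)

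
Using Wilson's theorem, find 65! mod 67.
(66)! = (65)! × (66) ≡ -1 (mod 67). So (65)! ≡ -1 × (66)^(-1) ≡ (-1)×(-1) = 1 (mod 67)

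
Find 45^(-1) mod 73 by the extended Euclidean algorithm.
Extended GCD: 45(13) + 73(-8) = 1. So 45^(-1) ≡ 13 mod 73. Verify: 45 × 13 = 585 ≡ 1 mod 73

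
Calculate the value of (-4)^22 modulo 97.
By repeated squaring (mod 97): (-4)^{1}≡93, (-4)^{2}≡16, (-4)^{4}≡62, (-4)^{8}≡61, (-4)^{16}≡35. Then (-4)^{22} = (-4)^{16+4+2} ≡ 35 × 62 × 16 ≡ 91 (mod 97)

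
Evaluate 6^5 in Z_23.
By repeated squaring (mod 23): 6^{1}≡6, 6^{2}≡13, 6^{4}≡8. Then 6^{5} = 6^{4+1} ≡ 8 × 6 ≡ 2 (mod 23)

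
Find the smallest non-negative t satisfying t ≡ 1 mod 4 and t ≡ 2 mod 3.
M = 4 × 3 = 12. M₁ = 3, y₁ ≡ 3 mod 4. M₂ = 4, y₂ ≡ 1 mod 3. t = 1×3×3 + 2×4×1 ≡ 5 mod 12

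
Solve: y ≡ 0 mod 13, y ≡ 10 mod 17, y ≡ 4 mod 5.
M = 13 × 17 × 5 = 1105. M₁ = 85, y₁ ≡ 2 mod 13. M₂ = 65, y₂ ≡ 11 mod 17. M₃ = 221, y₃ ≡ 1 mod 5. y = 0×85×2 + 10×65×11 + 4×221×1 ≡ 299 mod 1105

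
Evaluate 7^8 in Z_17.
By repeated squaring mod 17: 7^{1}≡7, 7^{2}≡15, 7^{4}≡4, 7^{8}≡16. So 7^{8} ≡ 16 mod 17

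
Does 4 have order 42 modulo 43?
4^{7} ≡ 1 (mod 43) and 7 < 42, so ord_43(4) = 7 ≠ 42 and 4 is not a primitive root.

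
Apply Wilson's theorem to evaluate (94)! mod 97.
(96)! = (94)! × (95) × (96) ≡ -1 (mod 97). So (94)! ≡ -1 × [(96)(95)]^(-1) ≡ 48 (mod 97)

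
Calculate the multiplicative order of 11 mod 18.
Powers of 11 mod 18: 11^1≡11, 11^2≡13, 11^3≡17, 11^4≡7, 11^5≡5, 11^6≡1. So the order of 11 is 6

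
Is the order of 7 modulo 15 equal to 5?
Powers of 7 mod 15: 7^1≡7, 7^2≡4, 7^3≡13, 7^4≡1. Already 7^4≡1, so the order is 4 < 5. No, the actual order is 4.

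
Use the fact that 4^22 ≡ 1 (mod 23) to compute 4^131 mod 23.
By Fermat: 4^{22} ≡ 1 (mod 23). 131 = 5×22 + 21. So 4^{131} ≡ 4^{21} ≡ 6 (mod 23)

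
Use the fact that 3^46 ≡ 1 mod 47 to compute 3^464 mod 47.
By Fermat: 3^{46} ≡ 1 mod 47. 464 ≡ 4 mod 46. So 3^{464} ≡ 3^{4} ≡ 34 mod 47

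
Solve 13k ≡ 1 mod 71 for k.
Since 71 is prime, by Fermat 13^(-1) ≡ 13^{69} ≡ 11 mod 71. Verify: 13 × 11 = 143 ≡ 1 mod 71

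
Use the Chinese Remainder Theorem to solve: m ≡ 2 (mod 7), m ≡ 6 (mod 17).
M = 7 × 17 = 119. M₁ = 17, y₁ ≡ 5 (mod 7). M₂ = 7, y₂ ≡ 5 (mod 17). m = 2×17×5 + 6×7×5 ≡ 23 (mod 119)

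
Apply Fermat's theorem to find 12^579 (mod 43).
By Fermat: 12^{42} ≡ 1 (mod 43). 579 ≡ 33 (mod 42). So 12^{579} ≡ 12^{33} ≡ 32 (mod 43)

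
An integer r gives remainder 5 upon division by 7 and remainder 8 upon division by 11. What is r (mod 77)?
M = 7 × 11 = 77. M₁ = 11, y₁ ≡ 2 (mod 7). M₂ = 7, y₂ ≡ 8 (mod 11). r = 5×11×2 + 8×7×8 ≡ 19 (mod 77)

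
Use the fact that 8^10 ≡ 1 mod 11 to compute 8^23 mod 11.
By Fermat: 8^{10} ≡ 1 mod 11. 23 = 2×10 + 3. So 8^{23} ≡ 8^{3} ≡ 6 mod 11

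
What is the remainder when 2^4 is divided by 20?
2^{4} = 16 ≡ 16 mod 20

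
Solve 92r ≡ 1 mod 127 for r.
Since 127 is prime, by Fermat 92^(-1) ≡ 92^{125} ≡ 29 mod 127. Verify: 92 × 29 = 2668 ≡ 1 mod 127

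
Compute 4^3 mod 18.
4^{3} = 64 ≡ 10 (mod 18)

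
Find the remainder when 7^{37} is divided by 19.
By Fermat: 7^{18} ≡ 1 (mod 19). 37 = 2×18 + 1. So 7^{37} ≡ 7^{1} ≡ 7 (mod 19)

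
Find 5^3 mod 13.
5^{3} = 125 ≡ 8 mod 13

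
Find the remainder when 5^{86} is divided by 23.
By Fermat: 5^{22} ≡ 1 (mod 23). 86 = 3×22 + 20. So 5^{86} ≡ 5^{20} ≡ 12 (mod 23)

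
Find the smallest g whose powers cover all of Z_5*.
g = 2. For each prime q|4: 2^{2}≡4, none ≡ 1, so ord_5(2) = 4 and 2 is a primitive root.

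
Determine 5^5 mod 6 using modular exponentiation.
By repeated squaring mod 6: 5^{1}≡5, 5^{2}≡1, 5^{4}≡1. Then 5^{5} = 5^{4+1} ≡ 1 × 5 ≡ 5 mod 6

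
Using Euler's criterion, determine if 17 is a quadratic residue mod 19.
By Euler's criterion: 17^{9} ≡ 1 (mod 19). Since this equals 1, 17 is a QR.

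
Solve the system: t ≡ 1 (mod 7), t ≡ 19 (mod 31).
M = 7 × 31 = 217. M₁ = 31, y₁ ≡ 5 (mod 7). M₂ = 7, y₂ ≡ 9 (mod 31). t = 1×31×5 + 19×7×9 ≡ 50 (mod 217)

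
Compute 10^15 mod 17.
By repeated squaring (mod 17): 10^{1}≡10, 10^{2}≡15, 10^{4}≡4, 10^{8}≡16. Then 10^{15} = 10^{8+4+2+1} ≡ 16 × 4 × 15 × 10 ≡ 12 (mod 17)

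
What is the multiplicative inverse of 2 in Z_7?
Since 7 is prime, by Fermat 2^(-1) ≡ 2^{5} ≡ 4 (mod 7). Verify: 2 × 4 = 8 ≡ 1 (mod 7)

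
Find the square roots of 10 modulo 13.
The square roots of 10 mod 13 are 7 and 6. Verify: 7² = 49 ≡ 10 mod 13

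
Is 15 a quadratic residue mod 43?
By Euler's criterion: 15^{21} ≡ 1 (mod 43). Since this equals 1, 15 is a QR.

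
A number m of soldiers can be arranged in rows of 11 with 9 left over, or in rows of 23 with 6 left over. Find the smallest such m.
M = 11 × 23 = 253. M₁ = 23, y₁ ≡ 1 mod 11. M₂ = 11, y₂ ≡ 21 mod 23. m = 9×23×1 + 6×11×21 ≡ 75 mod 253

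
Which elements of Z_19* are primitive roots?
There are φ(18) = 6 primitive roots mod 19: {2, 3, 10, 13, 14, 15}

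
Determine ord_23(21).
Powers of 21 mod 23: 21^1≡21, 21^2≡4, 21^3≡15, 21^4≡16, 21^5≡14, 21^6≡18, 21^7≡10, 21^8≡3, 21^9≡17, 21^10≡12, 21^11≡22, 21^12≡2, 21^13≡19, 21^14≡8, 21^15≡7, 21^16≡9, 21^17≡5, 21^18≡13, 21^19≡20, 21^20≡6, 21^21≡11, 21^22≡1. Order = 22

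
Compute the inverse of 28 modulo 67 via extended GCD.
Extended GCD: 28(12) + 67(-5) = 1. So 28^(-1) ≡ 12 mod 67. Verify: 28 × 12 = 336 ≡ 1 mod 67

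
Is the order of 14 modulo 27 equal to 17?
Powers of 14 mod 27: 14^1≡14, 14^2≡7, 14^3≡17, 14^4≡22, 14^5≡11, 14^6≡19, 14^7≡23, 14^8≡25, 14^9≡26, 14^10≡13, 14^11≡20, 14^12≡10, 14^13≡5, 14^14≡16, 14^15≡8, 14^16≡4, 14^17≡2, 14^18≡1. 14^17≡2≢1, so ord ≠ 17. No, the actual order is 18.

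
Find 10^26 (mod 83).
By repeated squaring (mod 83): 10^{1}≡10, 10^{2}≡17, 10^{4}≡40, 10^{8}≡23, 10^{16}≡31. Then 10^{26} = 10^{16+8+2} ≡ 31 × 23 × 17 ≡ 3 (mod 83)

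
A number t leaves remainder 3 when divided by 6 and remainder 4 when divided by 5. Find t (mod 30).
M = 6 × 5 = 30. M₁ = 5, y₁ ≡ 5 (mod 6). M₂ = 6, y₂ ≡ 1 (mod 5). t = 3×5×5 + 4×6×1 ≡ 9 (mod 30)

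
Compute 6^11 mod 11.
Using Fermat: 6^{10} ≡ 1 (mod 11). 11 ≡ 1 (mod 10). So 6^{11} ≡ 6^{1} ≡ 6 (mod 11)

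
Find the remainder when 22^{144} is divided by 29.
By Fermat: 22^{28} ≡ 1 (mod 29). 144 = 5×28 + 4. So 22^{144} ≡ 22^{4} ≡ 23 (mod 29)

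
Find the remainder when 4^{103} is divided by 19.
By Fermat: 4^{18} ≡ 1 mod 19. 103 = 5×18 + 13. So 4^{103} ≡ 4^{13} ≡ 9 mod 19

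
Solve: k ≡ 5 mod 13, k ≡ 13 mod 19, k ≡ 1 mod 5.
M = 13 × 19 × 5 = 1235. M₁ = 95, y₁ ≡ 10 mod 13. M₂ = 65, y₂ ≡ 12 mod 19. M₃ = 247, y₃ ≡ 3 mod 5. k = 5×95×10 + 13×65×12 + 1×247×3 ≡ 811 mod 1235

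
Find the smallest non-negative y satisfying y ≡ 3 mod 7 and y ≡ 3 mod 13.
M = 7 × 13 = 91. M₁ = 13, y₁ ≡ 6 mod 7. M₂ = 7, y₂ ≡ 2 mod 13. y = 3×13×6 + 3×7×2 ≡ 3 mod 91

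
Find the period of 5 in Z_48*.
Powers of 5 mod 48: 5^1≡5, 5^2≡25, 5^3≡29, 5^4≡1. Order = 4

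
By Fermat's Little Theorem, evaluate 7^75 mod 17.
By Fermat: 7^{16} ≡ 1 mod 17. 75 = 4×16 + 11. So 7^{75} ≡ 7^{11} ≡ 14 mod 17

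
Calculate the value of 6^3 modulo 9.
6^{3} = 216 ≡ 0 (mod 9)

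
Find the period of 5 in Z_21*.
Powers of 5 mod 21: 5^1≡5, 5^2≡4, 5^3≡20, 5^4≡16, 5^5≡17, 5^6≡1. ord_21(5) = 6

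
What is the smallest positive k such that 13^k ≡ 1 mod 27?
Powers of 13 mod 27: 13^1≡13, 13^2≡7, 13^3≡10, 13^4≡22, 13^5≡16, 13^6≡19, 13^7≡4, 13^8≡25, 13^9≡1. ord_27(13) = 9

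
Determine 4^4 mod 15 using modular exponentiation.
4^{4} = 256 ≡ 1 (mod 15)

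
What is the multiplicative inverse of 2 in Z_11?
Since 11 is prime, by Fermat 2^(-1) ≡ 2^{9} ≡ 6 mod 11. Verify: 2 × 6 = 12 ≡ 1 mod 11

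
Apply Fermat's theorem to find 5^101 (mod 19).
By Fermat: 5^{18} ≡ 1 (mod 19). 101 = 5×18 + 11. So 5^{101} ≡ 5^{11} ≡ 6 (mod 19)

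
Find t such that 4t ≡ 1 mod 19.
Since 19 is prime, by Fermat 4^(-1) ≡ 4^{17} ≡ 5 mod 19. Verify: 4 × 5 = 20 ≡ 1 mod 19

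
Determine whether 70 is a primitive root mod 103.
ord_103(70) divides 102. For each prime q|102: 70^{51}≡102, 70^{34}≡56, 70^{6}≡100, none ≡ 1. So 70 has order 102 and is a primitive root mod 103.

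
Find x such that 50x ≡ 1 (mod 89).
Since 89 is prime, by Fermat 50^(-1) ≡ 50^{87} ≡ 73 (mod 89). Verify: 50 × 73 = 3650 ≡ 1 (mod 89)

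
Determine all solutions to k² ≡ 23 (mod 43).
The square roots of 23 mod 43 are 25 and 18. Verify: 25² = 625 ≡ 23 (mod 43)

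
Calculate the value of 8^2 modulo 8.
8^{2} = 64 ≡ 0 (mod 8)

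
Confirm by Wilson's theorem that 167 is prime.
(166)! mod 167 = 166. Since this equals -1 (mod 167), Wilson confirms 167 is prime.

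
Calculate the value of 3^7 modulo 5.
Using Fermat: 3^{4} ≡ 1 (mod 5). 7 ≡ 3 (mod 4). So 3^{7} ≡ 3^{3} ≡ 2 (mod 5)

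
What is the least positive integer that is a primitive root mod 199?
g = 3. Powers: [3, 9, 27, 81, 44, 132, ...] generates all 198 non-zero residues.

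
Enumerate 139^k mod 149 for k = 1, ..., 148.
139^1, 139^2, ..., 139^{148} mod 149: [139, 100, 43, 17, 128, 61, 135, 140, 90, 143, 60, 145, 40, 47, 126, 81, 84, 54, 56, 36, 87, 24, 58, 16, 138, 110, 92, 123, 111, 82, 74, 5, 99, 53, 66, 85, 44, 7, 79, 104, 3, 119, 2, 129, 51, 86, 34, 107, 122, 121, 131, 31, 137, 120, 141, 80, 94, 103, 13, 19, 108, 112, 72, 25, 48, 116, 32, 127, 71, 35, 97, 73, 15, 148, 10, 49, 106, 132, 21, 88, 14, 9, 59, 6, 89, 4, 109, 102, 23, 68, 65, 95, 93, 113, 62, 125, 91, 133, 11, 39, 57, 26, 38, 67, 75, 144, 50, 96, 83, 64, 105, 142, 70, 45, 146, 30, 147, 20, 98, 63, 115, 42, 27, 28, 18, 118, 12, 29, 8, 69, 55, 46, 136, 130, 41, 37, 77, 124, 101, 33, 117, 22, 78, 114, 52, 76, 134, 1]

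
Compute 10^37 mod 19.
Using Fermat: 10^{18} ≡ 1 (mod 19). 37 ≡ 1 (mod 18). So 10^{37} ≡ 10^{1} ≡ 10 (mod 19)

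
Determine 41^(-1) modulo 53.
Since 53 is prime, by Fermat 41^(-1) ≡ 41^{51} ≡ 22 (mod 53). Verify: 41 × 22 = 902 ≡ 1 (mod 53)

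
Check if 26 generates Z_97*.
ord_97(26) divides 96. For each prime q|96: 26^{48}≡96, 26^{32}≡61, none ≡ 1. So 26 has order 96 and is a primitive root mod 97.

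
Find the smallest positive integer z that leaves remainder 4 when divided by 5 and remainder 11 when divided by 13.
M = 5 × 13 = 65. M₁ = 13, y₁ ≡ 2 mod 5. M₂ = 5, y₂ ≡ 8 mod 13. z = 4×13×2 + 11×5×8 ≡ 24 mod 65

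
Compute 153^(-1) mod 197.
Since 197 is prime, by Fermat 153^(-1) ≡ 153^{195} ≡ 94 mod 197. Verify: 153 × 94 = 14382 ≡ 1 mod 197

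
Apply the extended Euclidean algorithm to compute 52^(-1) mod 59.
Extended GCD: 52(-17) + 59(15) = 1. So 52^(-1) ≡ -17 ≡ 42 mod 59. Verify: 52 × 42 = 2184 ≡ 1 mod 59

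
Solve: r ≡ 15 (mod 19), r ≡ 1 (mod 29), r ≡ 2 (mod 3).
M = 19 × 29 × 3 = 1653. M₁ = 87, y₁ ≡ 7 (mod 19). M₂ = 57, y₂ ≡ 28 (mod 29). M₃ = 551, y₃ ≡ 2 (mod 3). r = 15×87×7 + 1×57×28 + 2×551×2 ≡ 1364 (mod 1653)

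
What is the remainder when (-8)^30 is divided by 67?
By repeated squaring mod 67: (-8)^{1}≡59, (-8)^{2}≡64, (-8)^{4}≡9, (-8)^{8}≡14, (-8)^{16}≡62. Then (-8)^{30} = (-8)^{16+8+4+2} ≡ 62 × 14 × 9 × 64 ≡ 14 mod 67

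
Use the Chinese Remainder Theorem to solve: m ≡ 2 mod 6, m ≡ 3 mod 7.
M = 6 × 7 = 42. M₁ = 7, y₁ ≡ 1 mod 6. M₂ = 6, y₂ ≡ 6 mod 7. m = 2×7×1 + 3×6×6 ≡ 38 mod 42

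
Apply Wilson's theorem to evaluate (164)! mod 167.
(166)! = (164)! × (165) × (166) ≡ -1 (mod 167). So (164)! ≡ -1 × [(166)(165)]^(-1) ≡ 83 (mod 167)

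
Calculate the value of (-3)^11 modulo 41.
By repeated squaring mod 41: (-3)^{1}≡38, (-3)^{2}≡9, (-3)^{4}≡40, (-3)^{8}≡1. Then (-3)^{11} = (-3)^{8+2+1} ≡ 1 × 9 × 38 ≡ 14 mod 41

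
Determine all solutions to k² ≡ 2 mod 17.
The square roots of 2 mod 17 are 6 and 11. Verify: 6² = 36 ≡ 2 mod 17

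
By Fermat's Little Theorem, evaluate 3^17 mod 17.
By Fermat: 3^{16} ≡ 1 mod 17. So 3^{17} = 3^{16} · 3^{1} ≡ 3^{1} ≡ 3 mod 17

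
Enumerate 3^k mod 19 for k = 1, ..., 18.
3^1, 3^2, ..., 3^{18} mod 19: [3, 9, 8, 5, 15, 7, 2, 6, 18, 16, 10, 11, 14, 4, 12, 17, 13, 1]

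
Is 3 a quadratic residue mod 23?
By Euler's criterion: 3^{11} ≡ 1 (mod 23). Since this equals 1, 3 is a QR.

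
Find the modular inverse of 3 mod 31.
Since 31 is prime, by Fermat 3^(-1) ≡ 3^{29} ≡ 21 mod 31. Verify: 3 × 21 = 63 ≡ 1 mod 31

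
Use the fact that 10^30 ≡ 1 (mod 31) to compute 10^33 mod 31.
By Fermat: 10^{30} ≡ 1 (mod 31). So 10^{33} = 10^{30} · 10^{3} ≡ 10^{3} ≡ 8 (mod 31)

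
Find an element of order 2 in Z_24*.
23 has order 2 mod 24 since 23^{2} ≡ 1 mod 24 and no smaller power works.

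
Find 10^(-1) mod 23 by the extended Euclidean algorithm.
Extended GCD: 10(7) + 23(-3) = 1. So 10^(-1) ≡ 7 mod 23. Verify: 10 × 7 = 70 ≡ 1 mod 23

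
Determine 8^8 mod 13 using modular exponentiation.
By repeated squaring (mod 13): 8^{1}≡8, 8^{2}≡12, 8^{4}≡1, 8^{8}≡1. So 8^{8} ≡ 1 (mod 13)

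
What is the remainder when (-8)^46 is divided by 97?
By repeated squaring (mod 97): (-8)^{1}≡89, (-8)^{2}≡64, (-8)^{4}≡22, (-8)^{8}≡96, (-8)^{16}≡1, (-8)^{32}≡1. Then (-8)^{46} = (-8)^{32+8+4+2} ≡ 1 × 96 × 22 × 64 ≡ 47 (mod 97)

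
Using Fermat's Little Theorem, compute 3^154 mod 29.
By Fermat: 3^{28} ≡ 1 mod 29. 154 = 5×28 + 14. So 3^{154} ≡ 3^{14} ≡ 28 mod 29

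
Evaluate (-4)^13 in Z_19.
By repeated squaring mod 19: (-4)^{1}≡15, (-4)^{2}≡16, (-4)^{4}≡9, (-4)^{8}≡5. Then (-4)^{13} = (-4)^{8+4+1} ≡ 5 × 9 × 15 ≡ 10 mod 19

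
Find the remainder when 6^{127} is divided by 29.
By Fermat: 6^{28} ≡ 1 (mod 29). 127 = 4×28 + 15. So 6^{127} ≡ 6^{15} ≡ 6 (mod 29)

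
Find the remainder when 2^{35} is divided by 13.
By Fermat: 2^{12} ≡ 1 (mod 13). 35 = 2×12 + 11. So 2^{35} ≡ 2^{11} ≡ 7 (mod 13)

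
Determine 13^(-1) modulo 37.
Since 37 is prime, by Fermat 13^(-1) ≡ 13^{35} ≡ 20 mod 37. Verify: 13 × 20 = 260 ≡ 1 mod 37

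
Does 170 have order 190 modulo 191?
170^{95} ≡ 1 (mod 191) and 95 < 190, so ord_191(170) = 95 ≠ 190 and 170 is not a primitive root.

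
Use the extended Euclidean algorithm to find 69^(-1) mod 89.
Extended GCD: 69(40) + 89(-31) = 1. So 69^(-1) ≡ 40 (mod 89). Verify: 69 × 40 = 2760 ≡ 1 (mod 89)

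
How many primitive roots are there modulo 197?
A prime p has φ(p-1) primitive roots; here φ(196) = 84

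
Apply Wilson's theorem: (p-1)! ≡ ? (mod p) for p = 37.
By Wilson's theorem, (36)! ≡ -1 ≡ 36 (mod 37)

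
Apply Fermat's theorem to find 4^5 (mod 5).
By Fermat: 4^{4} ≡ 1 (mod 5). So 4^{5} = 4^{4} · 4^{1} ≡ 4^{1} ≡ 4 (mod 5)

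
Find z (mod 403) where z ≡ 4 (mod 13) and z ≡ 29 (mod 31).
M = 13 × 31 = 403. M₁ = 31, y₁ ≡ 8 (mod 13). M₂ = 13, y₂ ≡ 12 (mod 31). z = 4×31×8 + 29×13×12 ≡ 277 (mod 403)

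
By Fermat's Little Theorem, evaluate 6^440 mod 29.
By Fermat: 6^{28} ≡ 1 (mod 29). 440 ≡ 20 (mod 28). So 6^{440} ≡ 6^{20} ≡ 24 (mod 29)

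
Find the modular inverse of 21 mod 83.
Since 83 is prime, by Fermat 21^(-1) ≡ 21^{81} ≡ 4 mod 83. Verify: 21 × 4 = 84 ≡ 1 mod 83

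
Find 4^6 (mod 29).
By repeated squaring (mod 29): 4^{1}≡4, 4^{2}≡16, 4^{4}≡24. Then 4^{6} = 4^{4+2} ≡ 24 × 16 ≡ 7 (mod 29)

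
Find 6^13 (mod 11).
Using Fermat: 6^{10} ≡ 1 (mod 11). 13 ≡ 3 (mod 10). So 6^{13} ≡ 6^{3} ≡ 7 (mod 11)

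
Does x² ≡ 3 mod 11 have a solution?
By Euler's criterion: 3^{5} ≡ 1 mod 11. Since this equals 1, 3 is a QR.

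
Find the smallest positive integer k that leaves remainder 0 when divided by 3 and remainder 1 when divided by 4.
M = 3 × 4 = 12. M₁ = 4, y₁ ≡ 1 (mod 3). M₂ = 3, y₂ ≡ 3 (mod 4). k = 0×4×1 + 1×3×3 ≡ 9 (mod 12)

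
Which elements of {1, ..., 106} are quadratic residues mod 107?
Quadratic residues modulo 107: {1, 3, 4, 9, 10, 11, 12, 13, 14, 16, 19, 23, 25, 27, 29, 30, 33, 34, 35, 36, 37, 39, 40, 41, 42, 44, 47, 48, 49, 52, 53, 56, 57, 61, 62, 64, 69, 75, 76, 79, 81, 83, 85, 86, 87, 89, 90, 92, 99, 100, 101, 102, 105}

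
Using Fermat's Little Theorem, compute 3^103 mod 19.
By Fermat: 3^{18} ≡ 1 mod 19. 103 = 5×18 + 13. So 3^{103} ≡ 3^{13} ≡ 14 mod 19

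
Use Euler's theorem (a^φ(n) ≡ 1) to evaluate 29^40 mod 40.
By Euler: 29^{16} ≡ 1 mod 40 since gcd(29, 40) = 1. 40 = 2×16 + 8. So 29^{40} ≡ 29^{8} ≡ 1 mod 40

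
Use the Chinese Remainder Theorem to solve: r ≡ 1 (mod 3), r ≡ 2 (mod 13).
M = 3 × 13 = 39. M₁ = 13, y₁ ≡ 1 (mod 3). M₂ = 3, y₂ ≡ 9 (mod 13). r = 1×13×1 + 2×3×9 ≡ 28 (mod 39)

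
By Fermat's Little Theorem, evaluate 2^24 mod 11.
By Fermat: 2^{10} ≡ 1 mod 11. 24 = 2×10 + 4. So 2^{24} ≡ 2^{4} ≡ 5 mod 11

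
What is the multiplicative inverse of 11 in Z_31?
Since 31 is prime, by Fermat 11^(-1) ≡ 11^{29} ≡ 17 (mod 31). Verify: 11 × 17 = 187 ≡ 1 (mod 31)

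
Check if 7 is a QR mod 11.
By Euler's criterion: 7^{5} ≡ 10 mod 11. Since this equals -1 (≡ 10), 7 is not a QR.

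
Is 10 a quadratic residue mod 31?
By Euler's criterion: 10^{15} ≡ 1 (mod 31). Since this equals 1, 10 is a QR.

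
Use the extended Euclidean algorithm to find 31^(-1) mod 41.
Extended GCD: 31(4) + 41(-3) = 1. So 31^(-1) ≡ 4 mod 41. Verify: 31 × 4 = 124 ≡ 1 mod 41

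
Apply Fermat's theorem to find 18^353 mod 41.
By Fermat: 18^{40} ≡ 1 mod 41. 353 ≡ 33 mod 40. So 18^{353} ≡ 18^{33} ≡ 10 mod 41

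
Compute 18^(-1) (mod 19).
Since 19 is prime, by Fermat 18^(-1) ≡ 18^{17} ≡ 18 (mod 19). Verify: 18 × 18 = 324 ≡ 1 (mod 19)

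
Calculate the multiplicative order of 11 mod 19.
Powers of 11 mod 19: 11^1≡11, 11^2≡7, 11^3≡1. So the order of 11 is 3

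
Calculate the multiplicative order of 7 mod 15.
Powers of 7 mod 15: 7^1≡7, 7^2≡4, 7^3≡13, 7^4≡1. So the order of 7 is 4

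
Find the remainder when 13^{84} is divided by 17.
By Fermat: 13^{16} ≡ 1 mod 17. 84 = 5×16 + 4. So 13^{84} ≡ 13^{4} ≡ 1 mod 17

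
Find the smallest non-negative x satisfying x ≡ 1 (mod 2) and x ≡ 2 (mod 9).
M = 2 × 9 = 18. M₁ = 9, y₁ ≡ 1 (mod 2). M₂ = 2, y₂ ≡ 5 (mod 9). x = 1×9×1 + 2×2×5 ≡ 11 (mod 18)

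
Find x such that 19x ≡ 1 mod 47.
Since 47 is prime, by Fermat 19^(-1) ≡ 19^{45} ≡ 5 mod 47. Verify: 19 × 5 = 95 ≡ 1 mod 47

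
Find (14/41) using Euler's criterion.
(14/41) = 14^{20} mod 41 = -1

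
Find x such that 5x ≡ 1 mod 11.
Since 11 is prime, by Fermat 5^(-1) ≡ 5^{9} ≡ 9 mod 11. Verify: 5 × 9 = 45 ≡ 1 mod 11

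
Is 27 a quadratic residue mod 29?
By Euler's criterion: 27^{14} ≡ 28 (mod 29). Since this equals -1 (≡ 28), 27 is not a QR.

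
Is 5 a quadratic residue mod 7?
By Euler's criterion: 5^{3} ≡ 6 (mod 7). Since this equals -1 (≡ 6), 5 is not a QR.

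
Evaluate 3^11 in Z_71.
By repeated squaring (mod 71): 3^{1}≡3, 3^{2}≡9, 3^{4}≡10, 3^{8}≡29. Then 3^{11} = 3^{8+2+1} ≡ 29 × 9 × 3 ≡ 2 (mod 71)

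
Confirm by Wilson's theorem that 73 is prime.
(72)! mod 73 = 72. Since this equals -1 mod 73, Wilson confirms 73 is prime.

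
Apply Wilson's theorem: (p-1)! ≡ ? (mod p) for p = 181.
By Wilson's theorem, (180)! ≡ -1 ≡ 180 mod 181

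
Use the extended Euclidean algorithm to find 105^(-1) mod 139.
Extended GCD: 105(-45) + 139(34) = 1. So 105^(-1) ≡ -45 ≡ 94 mod 139. Verify: 105 × 94 = 9870 ≡ 1 mod 139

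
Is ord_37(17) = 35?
Powers of 17 mod 37: 17^1≡17, 17^2≡30, 17^3≡29, 17^4≡12, 17^5≡19, 17^6≡27, 17^7≡15, 17^8≡33, 17^9≡6, 17^10≡28, 17^11≡32, 17^12≡26, 17^13≡35, 17^14≡3, 17^15≡14, 17^16≡16, 17^17≡13, 17^18≡36, 17^19≡20, 17^20≡7, 17^21≡8, 17^22≡25, 17^23≡18, 17^24≡10, 17^25≡22, 17^26≡4, 17^27≡31, 17^28≡9, 17^29≡5, 17^30≡11, 17^31≡2, 17^32≡34, 17^33≡23, 17^34≡21, 17^35≡24, 17^36≡1. 17^35≡24≢1, so ord ≠ 35. No, the actual order is 36.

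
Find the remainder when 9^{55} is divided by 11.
By Fermat: 9^{10} ≡ 1 mod 11. 55 = 5×10 + 5. So 9^{55} ≡ 9^{5} ≡ 1 mod 11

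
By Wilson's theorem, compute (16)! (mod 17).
By Wilson's theorem, (16)! ≡ -1 ≡ 16 (mod 17)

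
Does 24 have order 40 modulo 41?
ord_41(24) divides 40. For each prime q|40: 24^{20}≡40, 24^{8}≡16, none ≡ 1. So 24 has order 40 and is a primitive root mod 41.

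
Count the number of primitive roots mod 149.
Number of primitive roots mod 149 = φ(p-1) = φ(148) = 72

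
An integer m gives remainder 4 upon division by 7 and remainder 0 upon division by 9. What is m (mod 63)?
M = 7 × 9 = 63. M₁ = 9, y₁ ≡ 4 (mod 7). M₂ = 7, y₂ ≡ 4 (mod 9). m = 4×9×4 + 0×7×4 ≡ 18 (mod 63)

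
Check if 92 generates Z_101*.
92^{25} ≡ 1 (mod 101) and 25 < 100, so ord_101(92) = 25 ≠ 100 and 92 is not a primitive root.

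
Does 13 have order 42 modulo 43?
13^{21} ≡ 1 mod 43 and 21 < 42, so ord_43(13) = 21 ≠ 42 and 13 is not a primitive root.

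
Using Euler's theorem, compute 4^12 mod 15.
By Euler: 4^{8} ≡ 1 (mod 15) since gcd(4, 15) = 1. 12 = 1×8 + 4. So 4^{12} ≡ 4^{4} ≡ 1 (mod 15)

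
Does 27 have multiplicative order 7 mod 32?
Powers of 27 mod 32: 27^1≡27, 27^2≡25, 27^3≡3, 27^4≡17, 27^5≡11, 27^6≡9, 27^7≡19, 27^8≡1. 27^7≡19≢1, so ord ≠ 7. No, the actual order is 8.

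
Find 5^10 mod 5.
By repeated squaring mod 5: 5^{1}≡0, 5^{2}≡0, 5^{4}≡0, 5^{8}≡0. Then 5^{10} = 5^{8+2} ≡ 0 × 0 ≡ 0 mod 5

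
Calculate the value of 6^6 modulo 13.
By repeated squaring mod 13: 6^{1}≡6, 6^{2}≡10, 6^{4}≡9. Then 6^{6} = 6^{4+2} ≡ 9 × 10 ≡ 12 mod 13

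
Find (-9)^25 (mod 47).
By repeated squaring (mod 47): (-9)^{1}≡38, (-9)^{2}≡34, (-9)^{4}≡28, (-9)^{8}≡32, (-9)^{16}≡37. Then (-9)^{25} = (-9)^{16+8+1} ≡ 37 × 32 × 38 ≡ 13 (mod 47)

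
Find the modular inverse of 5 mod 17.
Since 17 is prime, by Fermat 5^(-1) ≡ 5^{15} ≡ 7 mod 17. Verify: 5 × 7 = 35 ≡ 1 mod 17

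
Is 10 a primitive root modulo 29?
ord_29(10) divides 28. For each prime q|28: 10^{14}≡28, 10^{4}≡24, none ≡ 1. So 10 has order 28 and is a primitive root mod 29.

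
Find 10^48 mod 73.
By repeated squaring mod 73: 10^{1}≡10, 10^{2}≡27, 10^{4}≡72, 10^{8}≡1, 10^{16}≡1, 10^{32}≡1. Then 10^{48} = 10^{32+16} ≡ 1 × 1 ≡ 1 mod 73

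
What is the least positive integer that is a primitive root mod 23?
g = 5. Powers: [5, 2, 10, 4, 20, 8, 17, 16, 11, 9, ...] generates all 22 non-zero residues.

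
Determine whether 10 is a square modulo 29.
By Euler's criterion: 10^{14} ≡ 28 mod 29. Since this equals -1 (≡ 28), 10 is not a QR.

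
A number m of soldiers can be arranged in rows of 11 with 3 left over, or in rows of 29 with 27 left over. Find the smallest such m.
M = 11 × 29 = 319. M₁ = 29, y₁ ≡ 8 (mod 11). M₂ = 11, y₂ ≡ 8 (mod 29). m = 3×29×8 + 27×11×8 ≡ 201 (mod 319)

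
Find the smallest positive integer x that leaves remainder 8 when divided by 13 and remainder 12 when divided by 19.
M = 13 × 19 = 247. M₁ = 19, y₁ ≡ 11 (mod 13). M₂ = 13, y₂ ≡ 3 (mod 19). x = 8×19×11 + 12×13×3 ≡ 164 (mod 247)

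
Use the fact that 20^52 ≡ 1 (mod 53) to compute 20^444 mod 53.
By Fermat: 20^{52} ≡ 1 (mod 53). 444 ≡ 28 (mod 52). So 20^{444} ≡ 20^{28} ≡ 24 (mod 53)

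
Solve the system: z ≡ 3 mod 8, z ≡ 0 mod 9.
M = 8 × 9 = 72. M₁ = 9, y₁ ≡ 1 mod 8. M₂ = 8, y₂ ≡ 8 mod 9. z = 3×9×1 + 0×8×8 ≡ 27 mod 72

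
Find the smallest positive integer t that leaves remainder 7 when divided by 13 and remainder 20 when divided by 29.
M = 13 × 29 = 377. M₁ = 29, y₁ ≡ 9 (mod 13). M₂ = 13, y₂ ≡ 9 (mod 29). t = 7×29×9 + 20×13×9 ≡ 20 (mod 377)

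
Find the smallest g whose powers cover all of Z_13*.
g = 2. Powers: [2, 4, 8, 3, 6, 12, 11, 9, 5, ...] generates all 12 non-zero residues.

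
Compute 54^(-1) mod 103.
Since 103 is prime, by Fermat 54^(-1) ≡ 54^{101} ≡ 21 mod 103. Verify: 54 × 21 = 1134 ≡ 1 mod 103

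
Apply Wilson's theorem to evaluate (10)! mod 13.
(12)! = (10)! × (11) × (12) ≡ -1 (mod 13). So (10)! ≡ -1 × [(12)(11)]^(-1) ≡ 6 (mod 13)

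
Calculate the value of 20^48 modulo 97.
By repeated squaring mod 97: 20^{1}≡20, 20^{2}≡12, 20^{4}≡47, 20^{8}≡75, 20^{16}≡96, 20^{32}≡1. Then 20^{48} = 20^{32+16} ≡ 1 × 96 ≡ 96 mod 97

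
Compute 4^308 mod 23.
Using Fermat: 4^{22} ≡ 1 (mod 23). 308 ≡ 0 (mod 22). So 4^{308} ≡ 4^{0} ≡ 1 (mod 23)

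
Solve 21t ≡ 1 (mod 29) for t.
Since 29 is prime, by Fermat 21^(-1) ≡ 21^{27} ≡ 18 (mod 29). Verify: 21 × 18 = 378 ≡ 1 (mod 29)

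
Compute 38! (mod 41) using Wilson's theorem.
(40)! = (38)! × (39) × (40) ≡ -1 (mod 41). So (38)! ≡ -1 × [(40)(39)]^(-1) ≡ 20 (mod 41)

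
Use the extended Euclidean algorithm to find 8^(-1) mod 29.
Extended GCD: 8(11) + 29(-3) = 1. So 8^(-1) ≡ 11 mod 29. Verify: 8 × 11 = 88 ≡ 1 mod 29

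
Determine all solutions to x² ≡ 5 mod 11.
The square roots of 5 mod 11 are 4 and 7. Verify: 4² = 16 ≡ 5 mod 11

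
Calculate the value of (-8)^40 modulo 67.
By repeated squaring mod 67: (-8)^{1}≡59, (-8)^{2}≡64, (-8)^{4}≡9, (-8)^{8}≡14, (-8)^{16}≡62, (-8)^{32}≡25. Then (-8)^{40} = (-8)^{32+8} ≡ 25 × 14 ≡ 15 mod 67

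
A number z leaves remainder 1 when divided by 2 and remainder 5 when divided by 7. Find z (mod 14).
M = 2 × 7 = 14. M₁ = 7, y₁ ≡ 1 (mod 2). M₂ = 2, y₂ ≡ 4 (mod 7). z = 1×7×1 + 5×2×4 ≡ 5 (mod 14)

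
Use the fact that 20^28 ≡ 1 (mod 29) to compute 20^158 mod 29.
By Fermat: 20^{28} ≡ 1 (mod 29). 158 ≡ 18 (mod 28). So 20^{158} ≡ 20^{18} ≡ 7 (mod 29)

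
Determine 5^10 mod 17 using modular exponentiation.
By repeated squaring (mod 17): 5^{1}≡5, 5^{2}≡8, 5^{4}≡13, 5^{8}≡16. Then 5^{10} = 5^{8+2} ≡ 16 × 8 ≡ 9 (mod 17)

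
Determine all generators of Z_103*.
There are φ(102) = 32 primitive roots mod 103: {5, 6, 11, 12, 20, 21, 35, 40, 43, 44, 45, 48, 51, 53, 54, 62, 65, 67, 70, 71, 74, 75, 77, 78, 84, 85, 86, 87, 88, 96, 99, 101}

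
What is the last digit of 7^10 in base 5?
Using Fermat: 7^{4} ≡ 1 mod 5. 10 ≡ 2 mod 4. So 7^{10} ≡ 7^{2} ≡ 4 mod 5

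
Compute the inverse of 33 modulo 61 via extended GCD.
Extended GCD: 33(-24) + 61(13) = 1. So 33^(-1) ≡ -24 ≡ 37 mod 61. Verify: 33 × 37 = 1221 ≡ 1 mod 61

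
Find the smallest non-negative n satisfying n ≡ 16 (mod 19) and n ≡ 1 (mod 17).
M = 19 × 17 = 323. M₁ = 17, y₁ ≡ 9 (mod 19). M₂ = 19, y₂ ≡ 9 (mod 17). n = 16×17×9 + 1×19×9 ≡ 35 (mod 323)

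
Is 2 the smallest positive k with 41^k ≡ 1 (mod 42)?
Powers of 41 mod 42: 41^1≡41, 41^2≡1. First k with 41^k≡1 is k=2. Yes, ord_42(41) = 2.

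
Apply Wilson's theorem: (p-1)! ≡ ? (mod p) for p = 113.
By Wilson's theorem, (112)! ≡ -1 ≡ 112 (mod 113)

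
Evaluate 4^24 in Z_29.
By repeated squaring (mod 29): 4^{1}≡4, 4^{2}≡16, 4^{4}≡24, 4^{8}≡25, 4^{16}≡16. Then 4^{24} = 4^{16+8} ≡ 16 × 25 ≡ 23 (mod 29)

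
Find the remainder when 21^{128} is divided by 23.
By Fermat: 21^{22} ≡ 1 mod 23. 128 = 5×22 + 18. So 21^{128} ≡ 21^{18} ≡ 13 mod 23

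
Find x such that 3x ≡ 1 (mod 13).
Since 13 is prime, by Fermat 3^(-1) ≡ 3^{11} ≡ 9 (mod 13). Verify: 3 × 9 = 27 ≡ 1 (mod 13)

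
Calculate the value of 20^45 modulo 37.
Using Fermat: 20^{36} ≡ 1 mod 37. 45 ≡ 9 mod 36. So 20^{45} ≡ 20^{9} ≡ 31 mod 37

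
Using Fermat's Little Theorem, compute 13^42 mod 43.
By Fermat's Little Theorem, 13^{42} ≡ 1 (mod 43) since 43 is prime and gcd(13, 43) = 1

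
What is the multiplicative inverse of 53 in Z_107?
Since 107 is prime, by Fermat 53^(-1) ≡ 53^{105} ≡ 105 (mod 107). Verify: 53 × 105 = 5565 ≡ 1 (mod 107)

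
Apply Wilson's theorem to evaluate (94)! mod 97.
(96)! = (94)! × (95) × (96) ≡ -1 (mod 97). So (94)! ≡ -1 × [(96)(95)]^(-1) ≡ 48 (mod 97)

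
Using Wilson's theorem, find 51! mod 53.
(52)! = (51)! × (52) ≡ -1 mod 53. So (51)! ≡ -1 × (52)^(-1) ≡ (-1)×(-1) = 1 mod 53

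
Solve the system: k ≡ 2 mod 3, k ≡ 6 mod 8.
M = 3 × 8 = 24. M₁ = 8, y₁ ≡ 2 mod 3. M₂ = 3, y₂ ≡ 3 mod 8. k = 2×8×2 + 6×3×3 ≡ 14 mod 24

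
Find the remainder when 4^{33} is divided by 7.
By Fermat: 4^{6} ≡ 1 mod 7. 33 = 5×6 + 3. So 4^{33} ≡ 4^{3} ≡ 1 mod 7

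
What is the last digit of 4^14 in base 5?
Using Fermat: 4^{4} ≡ 1 mod 5. 14 ≡ 2 mod 4. So 4^{14} ≡ 4^{2} ≡ 1 mod 5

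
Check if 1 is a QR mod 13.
By Euler's criterion: 1^{6} ≡ 1 mod 13. Since this equals 1, 1 is a QR.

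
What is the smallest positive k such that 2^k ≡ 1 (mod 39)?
Powers of 2 mod 39: 2^1≡2, 2^2≡4, 2^3≡8, 2^4≡16, 2^5≡32, 2^6≡25, 2^7≡11, 2^8≡22, 2^9≡5, 2^10≡10, 2^11≡20, 2^12≡1. Order = 12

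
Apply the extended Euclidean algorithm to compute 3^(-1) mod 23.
Extended GCD: 3(8) + 23(-1) = 1. So 3^(-1) ≡ 8 mod 23. Verify: 3 × 8 = 24 ≡ 1 mod 23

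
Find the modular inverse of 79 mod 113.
Since 113 is prime, by Fermat 79^(-1) ≡ 79^{111} ≡ 103 (mod 113). Verify: 79 × 103 = 8137 ≡ 1 (mod 113)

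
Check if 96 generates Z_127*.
ord_127(96) divides 126. For each prime q|126: 96^{63}≡126, 96^{42}≡107, 96^{18}≡2, none ≡ 1. So 96 has order 126 and is a primitive root mod 127.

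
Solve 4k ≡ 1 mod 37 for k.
Since 37 is prime, by Fermat 4^(-1) ≡ 4^{35} ≡ 28 mod 37. Verify: 4 × 28 = 112 ≡ 1 mod 37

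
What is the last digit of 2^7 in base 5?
Using Fermat: 2^{4} ≡ 1 (mod 5). 7 ≡ 3 (mod 4). So 2^{7} ≡ 2^{3} ≡ 3 (mod 5)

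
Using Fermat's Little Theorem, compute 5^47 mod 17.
By Fermat: 5^{16} ≡ 1 (mod 17). 47 = 2×16 + 15. So 5^{47} ≡ 5^{15} ≡ 7 (mod 17)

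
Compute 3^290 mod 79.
Using Fermat: 3^{78} ≡ 1 mod 79. 290 ≡ 56 mod 78. So 3^{290} ≡ 3^{56} ≡ 31 mod 79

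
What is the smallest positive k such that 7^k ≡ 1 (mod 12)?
Powers of 7 mod 12: 7^1≡7, 7^2≡1. So the order of 7 is 2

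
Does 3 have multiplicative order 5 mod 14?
Powers of 3 mod 14: 3^1≡3, 3^2≡9, 3^3≡13, 3^4≡11, 3^5≡5, 3^6≡1. 3^5≡5≢1, so ord ≠ 5. No, the actual order is 6.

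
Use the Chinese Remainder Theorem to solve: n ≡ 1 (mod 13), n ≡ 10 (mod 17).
M = 13 × 17 = 221. M₁ = 17, y₁ ≡ 10 (mod 13). M₂ = 13, y₂ ≡ 4 (mod 17). n = 1×17×10 + 10×13×4 ≡ 27 (mod 221)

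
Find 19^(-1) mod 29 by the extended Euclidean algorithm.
Extended GCD: 19(-3) + 29(2) = 1. So 19^(-1) ≡ -3 ≡ 26 mod 29. Verify: 19 × 26 = 494 ≡ 1 mod 29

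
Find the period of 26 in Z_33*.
Powers of 26 mod 33: 26^1≡26, 26^2≡16, 26^3≡20, 26^4≡25, 26^5≡23, 26^6≡4, 26^7≡5, 26^8≡31, 26^9≡14, 26^10≡1. Order = 10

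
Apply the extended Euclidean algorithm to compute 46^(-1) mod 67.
Extended GCD: 46(-16) + 67(11) = 1. So 46^(-1) ≡ -16 ≡ 51 (mod 67). Verify: 46 × 51 = 2346 ≡ 1 (mod 67)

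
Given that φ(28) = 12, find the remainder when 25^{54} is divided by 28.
By Euler: 25^{12} ≡ 1 (mod 28) since gcd(25, 28) = 1. 54 = 4×12 + 6. So 25^{54} ≡ 25^{6} ≡ 1 (mod 28)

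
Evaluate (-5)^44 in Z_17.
Using Fermat: (-5)^{16} ≡ 1 (mod 17). 44 ≡ 12 (mod 16). So (-5)^{44} ≡ (-5)^{12} ≡ 4 (mod 17)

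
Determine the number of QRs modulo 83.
For prime 83, there are (p-1)/2 = (83-1)/2 = 41 quadratic residues (excluding 0).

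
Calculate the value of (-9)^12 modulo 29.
By repeated squaring (mod 29): (-9)^{1}≡20, (-9)^{2}≡23, (-9)^{4}≡7, (-9)^{8}≡20. Then (-9)^{12} = (-9)^{8+4} ≡ 20 × 7 ≡ 24 (mod 29)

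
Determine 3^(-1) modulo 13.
Since 13 is prime, by Fermat 3^(-1) ≡ 3^{11} ≡ 9 (mod 13). Verify: 3 × 9 = 27 ≡ 1 (mod 13)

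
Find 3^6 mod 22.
By repeated squaring mod 22: 3^{1}≡3, 3^{2}≡9, 3^{4}≡15. Then 3^{6} = 3^{4+2} ≡ 15 × 9 ≡ 3 mod 22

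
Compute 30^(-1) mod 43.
Since 43 is prime, by Fermat 30^(-1) ≡ 30^{41} ≡ 33 mod 43. Verify: 30 × 33 = 990 ≡ 1 mod 43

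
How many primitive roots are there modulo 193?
A prime p has φ(p-1) primitive roots; here φ(192) = 64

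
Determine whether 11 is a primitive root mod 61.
11^{4} ≡ 1 (mod 61) and 4 < 60, so ord_61(11) = 4 ≠ 60 and 11 is not a primitive root.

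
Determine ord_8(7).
Powers of 7 mod 8: 7^1≡7, 7^2≡1. So the order of 7 is 2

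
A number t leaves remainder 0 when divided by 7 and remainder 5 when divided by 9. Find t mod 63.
M = 7 × 9 = 63. M₁ = 9, y₁ ≡ 4 mod 7. M₂ = 7, y₂ ≡ 4 mod 9. t = 0×9×4 + 5×7×4 ≡ 14 mod 63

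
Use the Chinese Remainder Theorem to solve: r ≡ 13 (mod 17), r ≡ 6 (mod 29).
M = 17 × 29 = 493. M₁ = 29, y₁ ≡ 10 (mod 17). M₂ = 17, y₂ ≡ 12 (mod 29). r = 13×29×10 + 6×17×12 ≡ 64 (mod 493)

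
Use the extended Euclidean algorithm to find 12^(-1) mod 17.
Extended GCD: 12(-7) + 17(5) = 1. So 12^(-1) ≡ -7 ≡ 10 (mod 17). Verify: 12 × 10 = 120 ≡ 1 (mod 17)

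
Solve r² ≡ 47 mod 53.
The square roots of 47 mod 53 are 10 and 43. Verify: 10² = 100 ≡ 47 mod 53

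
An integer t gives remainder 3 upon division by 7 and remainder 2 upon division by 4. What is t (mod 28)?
M = 7 × 4 = 28. M₁ = 4, y₁ ≡ 2 (mod 7). M₂ = 7, y₂ ≡ 3 (mod 4). t = 3×4×2 + 2×7×3 ≡ 10 (mod 28)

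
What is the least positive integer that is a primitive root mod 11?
g = 2. Powers: [2, 4, 8, 5, 10, 9, 7, 3, ...] generates all 10 non-zero residues.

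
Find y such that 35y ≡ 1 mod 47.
Since 47 is prime, by Fermat 35^(-1) ≡ 35^{45} ≡ 43 mod 47. Verify: 35 × 43 = 1505 ≡ 1 mod 47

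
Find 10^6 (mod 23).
By repeated squaring (mod 23): 10^{1}≡10, 10^{2}≡8, 10^{4}≡18. Then 10^{6} = 10^{4+2} ≡ 18 × 8 ≡ 6 (mod 23)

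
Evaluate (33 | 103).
(33/103) = 33^{51} mod 103 = 1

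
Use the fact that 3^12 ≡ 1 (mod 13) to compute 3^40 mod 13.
By Fermat: 3^{12} ≡ 1 (mod 13). 40 = 3×12 + 4. So 3^{40} ≡ 3^{4} ≡ 3 (mod 13)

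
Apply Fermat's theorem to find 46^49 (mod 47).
By Fermat: 46^{46} ≡ 1 (mod 47). So 46^{49} = 46^{46} · 46^{3} ≡ 46^{3} ≡ 46 (mod 47)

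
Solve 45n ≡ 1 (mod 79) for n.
Since 79 is prime, by Fermat 45^(-1) ≡ 45^{77} ≡ 72 (mod 79). Verify: 45 × 72 = 3240 ≡ 1 (mod 79)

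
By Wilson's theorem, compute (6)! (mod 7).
By Wilson's theorem, (6)! ≡ -1 ≡ 6 (mod 7)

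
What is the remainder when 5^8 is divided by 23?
By repeated squaring (mod 23): 5^{1}≡5, 5^{2}≡2, 5^{4}≡4, 5^{8}≡16. So 5^{8} ≡ 16 (mod 23)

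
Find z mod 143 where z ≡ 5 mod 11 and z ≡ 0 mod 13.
M = 11 × 13 = 143. M₁ = 13, y₁ ≡ 6 mod 11. M₂ = 11, y₂ ≡ 6 mod 13. z = 5×13×6 + 0×11×6 ≡ 104 mod 143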